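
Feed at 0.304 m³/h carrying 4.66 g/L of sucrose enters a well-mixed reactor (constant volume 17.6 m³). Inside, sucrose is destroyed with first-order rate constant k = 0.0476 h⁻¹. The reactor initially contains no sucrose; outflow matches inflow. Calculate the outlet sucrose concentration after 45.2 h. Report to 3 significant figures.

Accumulation = in − out − consumed: V dC/dt = Q C_in − Q C − k V C.
dC/dt = (Q/V) C_in − (Q/V + k) C; effective rate a = Q/V + k = 0.017273 + 0.0476 = 0.064873 h⁻¹.
C_ss = Q C_in/(Q + kV) = 1.2408 g/L; C(t) = C_ss + (C₀ − C_ss) e^(−a t).
C(45.2) = 1.2408 + (-1.2408)·e^(−0.064873·45.2) = 1.2408 + (-1.2408)·0.053277 = 1.1746 g/L.

1.17 g/L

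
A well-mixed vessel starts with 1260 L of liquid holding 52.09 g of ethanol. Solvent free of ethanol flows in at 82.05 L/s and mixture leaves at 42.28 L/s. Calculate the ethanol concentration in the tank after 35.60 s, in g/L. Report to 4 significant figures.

Total volume: dV/dt = Q_in − Q_out = 39.7700 L/s, so V(t) = 1260 + 39.7700 t and V(35.60) = 2675.81 L.
Species balance (pure solvent in): dm/dt = −Q_out · m/V(t).
Separate: dm/m = −Q_out dt/V(t) ⇒ ln(m/m₀) = −(Q_out/(Q_in−Q_out)) ln(V/V₀).
m = m₀ (V₀/V)^(Q_out/(Q_in−Q_out)) = 52.09 × (1260/2675.81)^(1.06311) = 23.3898 g.
C = m/V = 23.3898/2675.81 = 0.00874119 g/L.

0.008741 g/L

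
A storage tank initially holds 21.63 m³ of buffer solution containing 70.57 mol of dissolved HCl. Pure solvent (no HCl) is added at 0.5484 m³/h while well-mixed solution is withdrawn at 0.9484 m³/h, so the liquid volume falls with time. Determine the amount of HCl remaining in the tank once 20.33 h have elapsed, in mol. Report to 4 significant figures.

Total volume: dV/dt = Q_in − Q_out = -0.400000 m³/h, so V(t) = 21.63 − 0.400000 t and V(20.33) = 13.4980 m³.
No HCl enters, so dm/dt = −Q_out · (m/V).
Separate: dm/m = −Q_out dt/V(t) ⇒ ln(m/m₀) = −(Q_out/(Q_in−Q_out)) ln(V/V₀).
m = m₀ (V₀/V)^(Q_out/(Q_in−Q_out)) = 70.57 × (21.63/13.4980)^(-2.37100) = 23.0712 mol.

23.07 mol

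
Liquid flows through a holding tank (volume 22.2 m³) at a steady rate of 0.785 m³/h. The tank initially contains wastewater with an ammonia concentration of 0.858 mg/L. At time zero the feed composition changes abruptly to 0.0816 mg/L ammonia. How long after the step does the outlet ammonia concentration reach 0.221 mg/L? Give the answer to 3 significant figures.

48.6 h

Accumulation = in − out for the solute gives V dC/dt = Q(C_in − C), so τ = V/Q = 28.280 h.
C(t) = C_in + (C₀ − C_in) e^(−t/τ). Set C = 0.221 and solve for t:
e^(−t/τ) = (C − C_in)/(C₀ − C_in) = (0.221 − 0.0816)/(0.858 − 0.0816) = 0.17955
t = −τ ln(…) = 28.280 × 1.7173 = 48.566 h.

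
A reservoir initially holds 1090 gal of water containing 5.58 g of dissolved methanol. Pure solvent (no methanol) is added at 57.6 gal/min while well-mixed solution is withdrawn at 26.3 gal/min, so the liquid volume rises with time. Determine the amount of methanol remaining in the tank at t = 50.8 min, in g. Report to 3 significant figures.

Let m(t) be the amount of methanol. Volume: V(t) = V₀ + (Q_in − Q_out) t = 1090 + 31.300 t; V(50.8) = 2680.0 gal.
Solute balance: dm/dt = 0 − Q_out C = −Q_out m/V(t).
dm/m = −Q_out dt/(V₀ + 31.300 t); integrating gives ln(m/m₀) = −(Q_out/(Q_in−Q_out)) ln(V/V₀).
m = m₀ (V₀/V)^(Q_out/(Q_in−Q_out)) = 5.58 × (1090/2680.0)^(0.84026) = 2.6202 g.

2.62 g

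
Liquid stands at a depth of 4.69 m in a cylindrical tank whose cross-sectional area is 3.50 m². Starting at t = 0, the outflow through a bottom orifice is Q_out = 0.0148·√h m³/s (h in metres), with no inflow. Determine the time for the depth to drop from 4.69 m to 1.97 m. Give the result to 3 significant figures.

With no inflow, A dh/dt = −0.0148 √h.
Separate and integrate: 2(√h − √h₀) = −(0.0148/A) t.
t = 2A(√h₀ − √h)/0.0148 = 2·3.50·(√4.69 − √1.97)/0.0148
  = 7.0000 × (2.1656 − 1.4036) / 0.0148 = 360.44 s.

360 s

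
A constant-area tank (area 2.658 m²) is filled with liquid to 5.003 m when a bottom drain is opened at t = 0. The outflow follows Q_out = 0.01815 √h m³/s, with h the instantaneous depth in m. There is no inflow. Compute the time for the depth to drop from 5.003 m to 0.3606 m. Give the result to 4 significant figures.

With no inflow, A dh/dt = −0.01815 √h.
∫ h^(−1/2) dh = −(0.01815/A) ∫ dt, giving 2√h = 2√h₀ − (0.01815/A) t.
t = 2A(√h₀ − √h)/0.01815 = 2·2.658·(√5.003 − √0.3606)/0.01815
  = 5.31600 × (2.23674 − 0.600500) / 0.01815 = 479.242 s.

479.2 s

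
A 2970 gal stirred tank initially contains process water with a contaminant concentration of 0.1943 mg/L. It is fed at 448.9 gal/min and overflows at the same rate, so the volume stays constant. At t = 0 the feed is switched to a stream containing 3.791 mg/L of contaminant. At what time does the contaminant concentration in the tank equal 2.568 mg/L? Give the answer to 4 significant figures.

Unsteady species balance (constant V, well mixed): V dC/dt = Q(C_in − C), so τ = V/Q = 6.61617 min.
C(t) = C_in + (C₀ − C_in) e^(−t/τ). Set C = 2.568 and solve for t:
e^(−t/τ) = (C − C_in)/(C₀ − C_in) = (2.568 − 3.791)/(0.1943 − 3.791) = 0.340034
t = −τ ln(…) = 6.61617 × 1.07871 = 7.13693 min.

7.137 min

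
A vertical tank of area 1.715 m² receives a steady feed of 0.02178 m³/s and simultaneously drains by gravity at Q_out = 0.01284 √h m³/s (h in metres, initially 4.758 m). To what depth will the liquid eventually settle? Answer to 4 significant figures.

Accumulation of liquid (constant cross-section A): A dh/dt = Q_in − 0.01284 √h. At steady state dh/dt = 0:
Q_in = 0.01284 √h_ss ⇒ √h_ss = 0.02178/0.01284 = 1.69626.
h_ss = 1.69626² = 2.87730 m. (Since h₀ = 4.758 m > h_ss, the level will fall toward this value.)

2.877 m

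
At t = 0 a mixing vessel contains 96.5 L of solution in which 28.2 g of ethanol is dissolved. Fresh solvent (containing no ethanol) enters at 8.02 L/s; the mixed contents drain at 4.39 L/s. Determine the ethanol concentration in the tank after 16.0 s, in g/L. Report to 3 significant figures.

0.103 g/L

Let m(t) be the amount of ethanol. Volume: V(t) = V₀ + (Q_in − Q_out) t = 96.5 + 3.6300 t; V(16.0) = 154.58 L.
Species balance (pure solvent in): dm/dt = −Q_out · m/V(t).
dm/m = −Q_out dt/(V₀ + 3.6300 t); integrating gives ln(m/m₀) = −(Q_out/(Q_in−Q_out)) ln(V/V₀).
m = m₀ (V₀/V)^(Q_out/(Q_in−Q_out)) = 28.2 × (96.5/154.58)^(1.2094) = 15.951 g.
C = m/V = 15.951/154.58 = 0.10319 g/L.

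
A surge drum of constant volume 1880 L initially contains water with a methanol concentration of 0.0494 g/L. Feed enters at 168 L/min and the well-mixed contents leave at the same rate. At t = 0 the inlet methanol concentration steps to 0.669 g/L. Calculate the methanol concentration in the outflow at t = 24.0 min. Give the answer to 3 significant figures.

0.596 g/L

Mass balance on the solute (V constant): V dC/dt = Q(C_in − C).
Time constant τ = V/Q = 1880/168 = 11.190 min.
This is linear first-order; C(t) = C_in + (C₀ − C_in) e^(−t/τ).
C(24.0) = 0.669 + (0.0494 − 0.669)·e^(−24.0/11.190) = 0.669 + (-0.61960)·0.11711 = 0.59644 g/L.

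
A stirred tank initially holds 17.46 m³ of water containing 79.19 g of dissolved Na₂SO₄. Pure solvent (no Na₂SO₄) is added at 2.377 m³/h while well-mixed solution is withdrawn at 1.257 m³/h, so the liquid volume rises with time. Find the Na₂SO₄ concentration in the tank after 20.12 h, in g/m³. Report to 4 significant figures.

0.7811 g/m³

Total volume: dV/dt = Q_in − Q_out = 1.12000 m³/h, so V(t) = 17.46 + 1.12000 t and V(20.12) = 39.9944 m³.
Solute balance: dm/dt = 0 − Q_out C = −Q_out m/V(t).
Separate: dm/m = −Q_out dt/V(t) ⇒ ln(m/m₀) = −(Q_out/(Q_in−Q_out)) ln(V/V₀).
m = m₀ (V₀/V)^(Q_out/(Q_in−Q_out)) = 79.19 × (17.46/39.9944)^(1.12232) = 31.2381 g.
C = m/V = 31.2381/39.9944 = 0.781063 g/m³.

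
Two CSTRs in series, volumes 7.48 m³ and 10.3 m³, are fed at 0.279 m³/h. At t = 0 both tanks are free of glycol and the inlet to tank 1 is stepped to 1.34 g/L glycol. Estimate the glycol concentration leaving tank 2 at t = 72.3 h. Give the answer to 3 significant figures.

0.889 g/L

Each tank obeys Vᵢ dCᵢ/dt = Q(Cᵢ₋₁ − Cᵢ), so τᵢ = Vᵢ/Q.
τ₁ = 7.48/0.279 = 26.810 h; τ₂ = 10.3/0.279 = 36.918 h.
Tank 1: C₁ = C_in(1 − e^(−t/τ₁)). Tank 2 (τ₁ ≠ τ₂): C₂ = C_in[1 − (τ₁ e^(−t/τ₁) − τ₂ e^(−t/τ₂))/(τ₁ − τ₂)].
At t = 72.3: e^(−t/τ₁) = 0.067424, e^(−t/τ₂) = 0.14108.
C₂ = 1.34·[1 − (26.810·0.067424 − 36.918·0.14108)/(-10.108)] = 1.34·0.66354 = 0.88915 g/L.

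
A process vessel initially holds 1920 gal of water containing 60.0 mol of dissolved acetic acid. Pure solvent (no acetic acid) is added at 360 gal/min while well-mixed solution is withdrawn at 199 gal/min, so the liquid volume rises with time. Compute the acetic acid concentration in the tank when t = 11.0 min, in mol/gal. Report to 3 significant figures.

Total volume: dV/dt = Q_in − Q_out = 161.00 gal/min, so V(t) = 1920 + 161.00 t and V(11.0) = 3691.0 gal.
Species balance (pure solvent in): dm/dt = −Q_out · m/V(t).
Separate: dm/m = −Q_out dt/V(t) ⇒ ln(m/m₀) = −(Q_out/(Q_in−Q_out)) ln(V/V₀).
m = m₀ (V₀/V)^(Q_out/(Q_in−Q_out)) = 60.0 × (1920/3691.0)^(1.2360) = 26.749 mol.
C = m/V = 26.749/3691.0 = 0.0072472 mol/gal.

0.00725 mol/gal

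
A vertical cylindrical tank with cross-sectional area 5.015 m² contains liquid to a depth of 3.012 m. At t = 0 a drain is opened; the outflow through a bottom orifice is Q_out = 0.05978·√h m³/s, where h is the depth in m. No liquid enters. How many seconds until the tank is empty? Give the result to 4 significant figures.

Mass balance (ρ constant): A dh/dt = −0.05978 √h.
∫ h^(−1/2) dh = −(0.05978/A) ∫ dt, giving 2√h = 2√h₀ − (0.05978/A) t.
Set h = 0: 2√h₀ = (0.05978/A) t_empty ⇒ t_empty = 2A√h₀/0.05978.
t_empty = 2·5.015·√3.012/0.05978 = 10.0300·1.73551/0.05978 = 291.187 s.

291.2 s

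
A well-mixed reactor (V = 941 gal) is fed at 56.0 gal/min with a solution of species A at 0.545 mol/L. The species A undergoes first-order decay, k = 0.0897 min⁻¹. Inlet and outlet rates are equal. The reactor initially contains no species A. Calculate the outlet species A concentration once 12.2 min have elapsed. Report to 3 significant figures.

0.182 mol/L

V dC/dt = Q(C_in − C) − k V C.
This is linear with rate a = Q/V + k = 0.14921 min⁻¹.
C_ss = Q C_in/(Q + kV) = 0.21737 mol/L; C(t) = C_ss + (C₀ − C_ss) e^(−a t).
C(12.2) = 0.21737 + (-0.21737)·e^(−0.14921·12.2) = 0.21737 + (-0.21737)·0.16196 = 0.18216 mol/L.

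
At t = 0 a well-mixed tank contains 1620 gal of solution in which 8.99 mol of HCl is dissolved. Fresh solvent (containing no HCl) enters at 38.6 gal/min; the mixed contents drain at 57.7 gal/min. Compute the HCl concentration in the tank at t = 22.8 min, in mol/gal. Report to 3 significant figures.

Total volume: dV/dt = Q_in − Q_out = -19.100 gal/min, so V(t) = 1620 − 19.100 t and V(22.8) = 1184.5 gal.
Species balance (pure solvent in): dm/dt = −Q_out · m/V(t).
Separate: dm/m = −Q_out dt/V(t) ⇒ ln(m/m₀) = −(Q_out/(Q_in−Q_out)) ln(V/V₀).
m = m₀ (V₀/V)^(Q_out/(Q_in−Q_out)) = 8.99 × (1620/1184.5)^(-3.0209) = 3.4914 mol.
C = m/V = 3.4914/1184.5 = 0.0029475 mol/gal.

0.00295 mol/gal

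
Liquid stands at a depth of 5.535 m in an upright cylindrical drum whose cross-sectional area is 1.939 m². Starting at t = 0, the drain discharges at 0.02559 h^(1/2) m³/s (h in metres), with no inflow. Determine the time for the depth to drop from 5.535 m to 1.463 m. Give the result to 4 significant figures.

Mass balance (ρ constant): A dh/dt = −0.02559 √h.
∫ h^(−1/2) dh = −(0.02559/A) ∫ dt, giving 2√h = 2√h₀ − (0.02559/A) t.
t = 2A(√h₀ − √h)/0.02559 = 2·1.939·(√5.535 − √1.463)/0.02559
  = 3.87800 × (2.35266 − 1.20955) / 0.02559 = 173.231 s.

173.2 s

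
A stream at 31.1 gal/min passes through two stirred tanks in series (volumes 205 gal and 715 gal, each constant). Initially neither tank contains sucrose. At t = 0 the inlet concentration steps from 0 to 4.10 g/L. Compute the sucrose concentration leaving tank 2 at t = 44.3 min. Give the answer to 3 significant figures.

Time constants: τᵢ = Vᵢ/Q for each well-mixed tank.
τ₁ = 205/31.1 = 6.5916 min; τ₂ = 715/31.1 = 22.990 min.
Solving the cascade with C₁(0)=C₂(0)=0 gives C₂(t) = C_in[1 − (τ₁ e^(−t/τ₁) − τ₂ e^(−t/τ₂))/(τ₁ − τ₂)].
At t = 44.3: e^(−t/τ₁) = 0.0012058, e^(−t/τ₂) = 0.14560.
C₂ = 4.10·[1 − (6.5916·0.0012058 − 22.990·0.14560)/(-16.399)] = 4.10·0.79636 = 3.2651 g/L.

3.27 g/L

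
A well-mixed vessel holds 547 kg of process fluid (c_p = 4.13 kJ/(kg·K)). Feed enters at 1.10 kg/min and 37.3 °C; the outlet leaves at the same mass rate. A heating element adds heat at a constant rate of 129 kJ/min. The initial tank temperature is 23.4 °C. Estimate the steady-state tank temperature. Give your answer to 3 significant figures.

65.7 °C

M c_p dT/dt = ṁ c_p (T_in − T) + Q̇.
At steady state dT/dt = 0 ⇒ T_ss = T_in + Q̇/(ṁ c_p) = 37.3 + 129/(1.10·4.13) = 65.695 °C.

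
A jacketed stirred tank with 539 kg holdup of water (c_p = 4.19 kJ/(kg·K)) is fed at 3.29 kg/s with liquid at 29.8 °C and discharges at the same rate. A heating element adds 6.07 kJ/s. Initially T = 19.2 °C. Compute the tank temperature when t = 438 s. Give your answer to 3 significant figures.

29.5 °C

First-law balance (no shaft work): M c_p dT/dt = ṁ c_p (T_in − T) + 6.07.
τ = M/ṁ = 163.83 s; T_ss = T_in + Q̇/(ṁ c_p) = 29.8 + 6.07/(3.29·4.19) = 30.240 °C.
Solution: T(t) = T_ss + (T₀ − T_ss) e^(−t/τ).
T(438) = 30.240 + (-11.040)·e^(−438/163.83) = 30.240 + (-11.040)·0.069010 = 29.478 °C.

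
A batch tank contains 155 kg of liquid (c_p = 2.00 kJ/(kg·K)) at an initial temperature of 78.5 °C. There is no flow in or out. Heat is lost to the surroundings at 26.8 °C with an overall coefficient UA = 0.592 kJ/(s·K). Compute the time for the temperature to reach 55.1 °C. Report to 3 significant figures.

Lumped-capacitance energy balance: M c_p dT/dt = UA(T_amb − T).
τ = M c_p/UA = 523.65 s; T_ss = T_amb = 26.800 °C.
T(t) = T_ss + (T₀ − T_ss)e^(−t/τ); set T = 55.1:
t = −τ ln[(T − T_ss)/(T₀ − T_ss)] = −523.65 · ln(0.54739) = 315.55 s.

316 s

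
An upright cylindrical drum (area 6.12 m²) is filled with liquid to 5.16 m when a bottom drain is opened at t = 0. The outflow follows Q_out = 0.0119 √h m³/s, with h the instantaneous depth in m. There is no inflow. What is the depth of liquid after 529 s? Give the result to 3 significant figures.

3.09 m

Mass balance (ρ constant): A dh/dt = −0.0119 √h.
Separate and integrate: 2(√h − √h₀) = −(0.0119/A) t.
√h = √5.16 − 0.0119·529/(2·6.12) = 2.2716 − 0.51431 = 1.7573.
h = 1.7573² = 3.0880 m.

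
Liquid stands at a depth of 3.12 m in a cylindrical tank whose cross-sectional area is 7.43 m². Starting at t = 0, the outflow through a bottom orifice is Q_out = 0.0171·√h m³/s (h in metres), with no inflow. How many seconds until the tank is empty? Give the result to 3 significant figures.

Mass balance (ρ constant): A dh/dt = −0.0171 √h.
Separate and integrate: 2(√h − √h₀) = −(0.0171/A) t.
Tank is empty when √h = 0: t_empty = 2A√h₀/0.0171.
t_empty = 2·7.43·√3.12/0.0171 = 14.860·1.7664/0.0171 = 1535.0 s.

1530 s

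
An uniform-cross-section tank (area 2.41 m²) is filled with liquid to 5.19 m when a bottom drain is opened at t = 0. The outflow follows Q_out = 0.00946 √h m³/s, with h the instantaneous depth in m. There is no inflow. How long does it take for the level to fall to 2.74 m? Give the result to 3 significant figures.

Unsteady balance on liquid volume: A dh/dt = −0.00946 √h.
∫ h^(−1/2) dh = −(0.00946/A) ∫ dt, giving 2√h = 2√h₀ − (0.00946/A) t.
t = 2A(√h₀ − √h)/0.00946 = 2·2.41·(√5.19 − √2.74)/0.00946
  = 4.8200 × (2.2782 − 1.6553) / 0.00946 = 317.36 s.

317 s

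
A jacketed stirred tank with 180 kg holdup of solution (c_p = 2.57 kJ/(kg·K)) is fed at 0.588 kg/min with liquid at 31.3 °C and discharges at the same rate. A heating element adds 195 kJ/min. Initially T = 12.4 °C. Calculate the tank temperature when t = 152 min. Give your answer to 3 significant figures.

M c_p dT/dt = ṁ c_p (T_in − T) + Q̇.
τ = M/ṁ = 306.12 min; T_ss = T_in + Q̇/(ṁ c_p) = 31.3 + 195/(0.588·2.57) = 160.34 °C.
Solution: T(t) = T_ss + (T₀ − T_ss) e^(−t/τ).
T(152) = 160.34 + (-147.94)·e^(−152/306.12) = 160.34 + (-147.94)·0.60864 = 70.298 °C.

70.3 °C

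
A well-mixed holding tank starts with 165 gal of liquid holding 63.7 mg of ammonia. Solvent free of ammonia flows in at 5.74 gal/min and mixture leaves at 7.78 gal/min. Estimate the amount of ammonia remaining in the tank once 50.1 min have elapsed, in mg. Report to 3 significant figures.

1.60 mg

Let m(t) be the amount of ammonia. Volume: V(t) = V₀ + (Q_in − Q_out) t = 165 − 2.0400 t; V(50.1) = 62.796 gal.
Species balance (pure solvent in): dm/dt = −Q_out · m/V(t).
dm/m = −Q_out dt/(V₀ − 2.0400 t); integrating gives ln(m/m₀) = −(Q_out/(Q_in−Q_out)) ln(V/V₀).
m = m₀ (V₀/V)^(Q_out/(Q_in−Q_out)) = 63.7 × (165/62.796)^(-3.8137) = 1.5999 mg.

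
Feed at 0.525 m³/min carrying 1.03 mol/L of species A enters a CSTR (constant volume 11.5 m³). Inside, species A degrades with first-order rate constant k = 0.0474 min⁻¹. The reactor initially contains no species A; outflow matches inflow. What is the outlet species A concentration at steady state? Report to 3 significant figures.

0.505 mol/L

Accumulation = in − out − consumed: V dC/dt = Q C_in − Q C − k V C.
Steady state (dC/dt = 0): C_ss = Q C_in/(Q + kV) = C_in/(1 + kV/Q).
C_ss = 0.525·1.03/(0.525 + 0.0474·11.5) = 0.54075/1.0701 = 0.50533 mol/L.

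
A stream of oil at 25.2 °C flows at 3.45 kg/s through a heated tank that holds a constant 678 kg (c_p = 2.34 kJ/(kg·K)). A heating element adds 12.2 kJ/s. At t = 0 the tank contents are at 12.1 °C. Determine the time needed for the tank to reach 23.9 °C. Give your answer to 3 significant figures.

Unsteady energy balance on the tank contents: M c_p dT/dt = ṁ c_p (T_in − T) + 12.2.
τ = M/ṁ = 196.52 s; T_ss = T_in + Q̇/(ṁ c_p) = 26.711 °C.
T(t) = T_ss + (T₀ − T_ss) e^(−t/τ). Set T = 23.9:
e^(−t/τ) = (23.9 − 26.711)/(12.1 − 26.711) = 0.19240
t = −196.52 · ln(0.19240) = 323.90 s.

324 s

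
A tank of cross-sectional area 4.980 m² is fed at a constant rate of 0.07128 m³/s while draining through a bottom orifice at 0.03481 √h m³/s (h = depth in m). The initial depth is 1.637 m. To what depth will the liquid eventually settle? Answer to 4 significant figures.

4.193 m

Level balance: A dh/dt = 0.07128 − 0.03481 √h. Setting dh/dt = 0:
Q_in = 0.03481 √h_ss ⇒ √h_ss = 0.07128/0.03481 = 2.04769.
h_ss = 2.04769² = 4.19302 m. (Since h₀ = 1.637 m < h_ss, the level will rise toward this value.)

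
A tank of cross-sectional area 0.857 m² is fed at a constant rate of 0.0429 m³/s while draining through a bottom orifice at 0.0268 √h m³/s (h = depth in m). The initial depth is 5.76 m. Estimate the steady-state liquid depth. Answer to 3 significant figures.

Volume balance on the tank: A dh/dt = Q_in − 0.0268 √h. At steady state dh/dt = 0:
Q_in = 0.0268 √h_ss ⇒ √h_ss = 0.0429/0.0268 = 1.6007.
h_ss = 1.6007² = 2.5624 m. (Since h₀ = 5.76 m > h_ss, the level will fall toward this value.)

2.56 m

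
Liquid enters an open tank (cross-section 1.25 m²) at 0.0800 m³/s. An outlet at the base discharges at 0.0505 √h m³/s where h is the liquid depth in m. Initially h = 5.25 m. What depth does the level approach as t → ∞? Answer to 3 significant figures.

2.51 m

A dh/dt = Q_in − 0.0505 √h. Steady state requires inflow = outflow:
Q_in = 0.0505 √h_ss ⇒ √h_ss = 0.0800/0.0505 = 1.5842.
h_ss = 1.5842² = 2.5096 m. (Since h₀ = 5.25 m > h_ss, the level will fall toward this value.)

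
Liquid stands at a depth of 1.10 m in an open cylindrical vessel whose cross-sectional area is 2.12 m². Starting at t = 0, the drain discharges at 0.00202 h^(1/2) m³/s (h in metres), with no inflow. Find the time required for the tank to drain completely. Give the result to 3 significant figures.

2200 s

Unsteady balance on liquid volume: A dh/dt = −0.00202 √h.
Separate and integrate: 2(√h − √h₀) = −(0.00202/A) t.
Tank is empty when √h = 0: t_empty = 2A√h₀/0.00202.
t_empty = 2·2.12·√1.10/0.00202 = 4.2400·1.0488/0.00202 = 2201.5 s.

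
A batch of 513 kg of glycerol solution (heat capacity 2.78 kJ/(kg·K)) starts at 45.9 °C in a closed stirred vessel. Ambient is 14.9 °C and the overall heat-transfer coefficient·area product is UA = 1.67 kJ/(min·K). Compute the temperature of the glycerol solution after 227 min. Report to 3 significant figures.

38.7 °C

Lumped-capacitance energy balance: M c_p dT/dt = UA(T_amb − T).
dT/dt = (T_ss − T)/τ with T_ss = T_amb = 14.900 °C, τ = M c_p/UA = 513·2.78/1.67 = 853.98 min.
Solution: T(t) = T_ss + (T₀ − T_ss) e^(−t/τ).
T(227) = 14.900 + (31.000)·0.76658 = 38.664 °C.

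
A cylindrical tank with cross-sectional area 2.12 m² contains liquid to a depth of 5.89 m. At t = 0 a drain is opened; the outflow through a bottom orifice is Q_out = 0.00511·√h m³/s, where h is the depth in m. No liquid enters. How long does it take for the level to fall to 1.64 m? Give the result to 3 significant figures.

Accumulation of liquid (constant cross-section A): A dh/dt = −0.00511 √h.
∫ h^(−1/2) dh = −(0.00511/A) ∫ dt, giving 2√h = 2√h₀ − (0.00511/A) t.
t = 2A(√h₀ − √h)/0.00511 = 2·2.12·(√5.89 − √1.64)/0.00511
  = 4.2400 × (2.4269 − 1.2806) / 0.00511 = 951.14 s.

951 s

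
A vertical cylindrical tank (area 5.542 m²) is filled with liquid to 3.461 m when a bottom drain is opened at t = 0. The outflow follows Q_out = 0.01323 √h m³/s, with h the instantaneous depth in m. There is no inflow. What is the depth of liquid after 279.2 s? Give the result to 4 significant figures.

A dh/dt = −Q_out = −0.01323 √h.
This is separable: 2 d(√h)/dt = −0.01323/A, so √h = √h₀ − (0.01323/(2A)) t.
√h = √3.461 − 0.01323·279.2/(2·5.542) = 1.86038 − 0.333257 = 1.52712.
h = 1.52712² = 2.33209 m.

2.332 m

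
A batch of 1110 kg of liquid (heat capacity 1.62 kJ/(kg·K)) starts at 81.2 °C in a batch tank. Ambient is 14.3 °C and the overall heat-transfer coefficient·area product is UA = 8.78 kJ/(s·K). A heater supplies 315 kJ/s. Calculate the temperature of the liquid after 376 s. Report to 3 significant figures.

55.1 °C

M c_p dT/dt = −UA(T − T_amb) + Q̇.
dT/dt = (T_ss − T)/τ with T_ss = T_amb + Q̇/UA = 14.3 + 315/8.78 = 50.177 °C, τ = M c_p/UA = 1110·1.62/8.78 = 204.81 s.
This is linear first-order; T(t) = T_ss + (T₀ − T_ss) e^(−t/τ).
T(376) = 50.177 + (31.023)·0.15947 = 55.124 °C.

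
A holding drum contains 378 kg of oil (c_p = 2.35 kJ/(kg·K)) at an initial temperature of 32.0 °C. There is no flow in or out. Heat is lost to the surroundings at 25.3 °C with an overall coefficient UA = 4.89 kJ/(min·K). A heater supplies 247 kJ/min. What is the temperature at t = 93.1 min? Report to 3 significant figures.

M c_p dT/dt = −UA(T − T_amb) + Q̇.
dT/dt = (T_ss − T)/τ with T_ss = T_amb + Q̇/UA = 25.3 + 247/4.89 = 75.811 °C, τ = M c_p/UA = 378·2.35/4.89 = 181.66 min.
T approaches T_ss exponentially: T(t) = T_ss + (T₀ − T_ss) e^(−t/τ).
T(93.1) = 75.811 + (-43.811)·0.59899 = 49.569 °C.

49.6 °C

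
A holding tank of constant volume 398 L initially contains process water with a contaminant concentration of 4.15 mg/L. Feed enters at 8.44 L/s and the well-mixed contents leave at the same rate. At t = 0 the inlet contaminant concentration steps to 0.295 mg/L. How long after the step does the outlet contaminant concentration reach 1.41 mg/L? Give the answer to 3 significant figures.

58.5 s

Species balance: V dC/dt = Q(C_in − C) ⇒ τ = V/Q = 47.156 s.
C(t) = C_in + (C₀ − C_in) e^(−t/τ). Set C = 1.41 and solve for t:
e^(−t/τ) = (C − C_in)/(C₀ − C_in) = (1.41 − 0.295)/(4.15 − 0.295) = 0.28923
t = −τ ln(…) = 47.156 × 1.2405 = 58.498 s.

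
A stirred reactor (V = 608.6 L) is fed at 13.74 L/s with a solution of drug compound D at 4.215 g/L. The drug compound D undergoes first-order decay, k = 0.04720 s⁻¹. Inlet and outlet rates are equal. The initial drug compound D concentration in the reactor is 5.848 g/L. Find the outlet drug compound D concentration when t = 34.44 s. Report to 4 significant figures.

Accumulation = in − out − consumed: V dC/dt = Q C_in − Q C − k V C.
This is linear with rate a = Q/V + k = 0.0697764 s⁻¹.
C_ss = Q C_in/(Q + kV) = 1.36378 g/L; C(t) = C_ss + (C₀ − C_ss) e^(−a t).
C(34.44) = 1.36378 + (4.48422)·e^(−0.0697764·34.44) = 1.36378 + (4.48422)·0.0904372 = 1.76932 g/L.

1.769 g/L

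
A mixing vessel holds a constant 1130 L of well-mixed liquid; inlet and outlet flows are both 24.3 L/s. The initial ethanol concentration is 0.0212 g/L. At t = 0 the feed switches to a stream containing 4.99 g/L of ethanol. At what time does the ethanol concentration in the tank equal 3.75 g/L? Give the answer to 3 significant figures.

Transient balance on the dissolved component: V dC/dt = Q(C_in − C), so τ = V/Q = 46.502 s.
C(t) = C_in + (C₀ − C_in) e^(−t/τ). Set C = 3.75 and solve for t:
e^(−t/τ) = (C − C_in)/(C₀ − C_in) = (3.75 − 4.99)/(0.0212 − 4.99) = 0.24956
t = −τ ln(…) = 46.502 × 1.3881 = 64.548 s.

64.5 s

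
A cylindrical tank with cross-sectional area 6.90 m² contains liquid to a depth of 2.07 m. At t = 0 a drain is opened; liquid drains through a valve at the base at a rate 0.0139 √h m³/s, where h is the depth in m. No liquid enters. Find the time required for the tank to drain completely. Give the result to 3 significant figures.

A dh/dt = −Q_out = −0.0139 √h.
∫ h^(−1/2) dh = −(0.0139/A) ∫ dt, giving 2√h = 2√h₀ − (0.0139/A) t.
Set h = 0: 2√h₀ = (0.0139/A) t_empty ⇒ t_empty = 2A√h₀/0.0139.
t_empty = 2·6.90·√2.07/0.0139 = 13.800·1.4387/0.0139 = 1428.4 s.

1430 s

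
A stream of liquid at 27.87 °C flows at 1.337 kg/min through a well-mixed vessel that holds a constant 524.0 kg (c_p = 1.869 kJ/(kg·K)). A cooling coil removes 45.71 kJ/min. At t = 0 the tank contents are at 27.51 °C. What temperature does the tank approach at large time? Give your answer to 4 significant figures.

M c_p dT/dt = ṁ c_p (T_in − T) − Q̇.
At steady state dT/dt = 0 ⇒ T_ss = T_in − Q̇/(ṁ c_p) = 27.87 − 45.71/(1.337·1.869) = 9.57761 °C.

9.578 °C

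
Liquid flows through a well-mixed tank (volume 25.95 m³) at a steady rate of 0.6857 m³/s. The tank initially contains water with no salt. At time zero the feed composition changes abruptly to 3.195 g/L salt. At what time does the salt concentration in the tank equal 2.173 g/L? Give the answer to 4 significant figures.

Species balance on the tank: V dC/dt = Q(C_in − C), so τ = V/Q = 37.8445 s.
C(t) = C_in + (C₀ − C_in) e^(−t/τ). Set C = 2.173 and solve for t:
e^(−t/τ) = (C − C_in)/(C₀ − C_in) = (2.173 − 3.195)/(0 − 3.195) = 0.319875
t = −τ ln(…) = 37.8445 × 1.13983 = 43.1362 s.

43.14 s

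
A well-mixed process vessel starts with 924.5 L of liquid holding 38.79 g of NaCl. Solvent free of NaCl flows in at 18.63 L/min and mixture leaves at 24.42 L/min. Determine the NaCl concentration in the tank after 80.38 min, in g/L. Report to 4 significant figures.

Let m(t) be the amount of NaCl. Volume: V(t) = V₀ + (Q_in − Q_out) t = 924.5 − 5.79000 t; V(80.38) = 459.100 L.
Solute balance: dm/dt = 0 − Q_out C = −Q_out m/V(t).
Separate: dm/m = −Q_out dt/V(t) ⇒ ln(m/m₀) = −(Q_out/(Q_in−Q_out)) ln(V/V₀).
m = m₀ (V₀/V)^(Q_out/(Q_in−Q_out)) = 38.79 × (924.5/459.100)^(-4.21762) = 2.02565 g.
C = m/V = 2.02565/459.100 = 0.00441223 g/L.

0.004412 g/L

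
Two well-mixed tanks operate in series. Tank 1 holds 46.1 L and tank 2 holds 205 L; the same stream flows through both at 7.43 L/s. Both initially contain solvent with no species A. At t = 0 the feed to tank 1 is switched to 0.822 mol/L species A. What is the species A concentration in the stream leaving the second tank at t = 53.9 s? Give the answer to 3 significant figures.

0.672 mol/L

Each tank obeys Vᵢ dCᵢ/dt = Q(Cᵢ₋₁ − Cᵢ), so τᵢ = Vᵢ/Q.
τ₁ = 46.1/7.43 = 6.2046 s; τ₂ = 205/7.43 = 27.591 s.
Solving the cascade with C₁(0)=C₂(0)=0 gives C₂(t) = C_in[1 − (τ₁ e^(−t/τ₁) − τ₂ e^(−t/τ₂))/(τ₁ − τ₂)].
At t = 53.9: e^(−t/τ₁) = 0.00016874, e^(−t/τ₂) = 0.14177.
C₂ = 0.822·[1 − (6.2046·0.00016874 − 27.591·0.14177)/(-21.386)] = 0.822·0.81715 = 0.67170 mol/L.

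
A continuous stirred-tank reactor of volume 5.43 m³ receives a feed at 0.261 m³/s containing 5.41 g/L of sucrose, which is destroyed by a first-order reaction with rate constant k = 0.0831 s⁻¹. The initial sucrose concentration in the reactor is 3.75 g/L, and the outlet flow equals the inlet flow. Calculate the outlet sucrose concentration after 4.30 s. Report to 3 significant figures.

2.99 g/L

V dC/dt = Q(C_in − C) − k V C.
dC/dt = (Q/V) C_in − (Q/V + k) C; effective rate a = Q/V + k = 0.048066 + 0.0831 = 0.13117 s⁻¹.
C_ss = Q C_in/(Q + kV) = 1.9825 g/L; C(t) = C_ss + (C₀ − C_ss) e^(−a t).
C(4.30) = 1.9825 + (1.7675)·e^(−0.13117·4.30) = 1.9825 + (1.7675)·0.56892 = 2.9881 g/L.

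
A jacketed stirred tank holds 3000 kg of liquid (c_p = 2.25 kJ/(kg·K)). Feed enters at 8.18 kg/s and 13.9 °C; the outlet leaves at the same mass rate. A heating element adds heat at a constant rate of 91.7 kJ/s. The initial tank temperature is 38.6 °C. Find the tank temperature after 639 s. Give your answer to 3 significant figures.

M c_p dT/dt = ṁ c_p (T_in − T) + Q̇.
τ = M/ṁ = 366.75 s; T_ss = T_in + Q̇/(ṁ c_p) = 13.9 + 91.7/(8.18·2.25) = 18.882 °C.
This is linear first-order; T(t) = T_ss + (T₀ − T_ss) e^(−t/τ).
T(639) = 18.882 + (19.718)·e^(−639/366.75) = 18.882 + (19.718)·0.17511 = 22.335 °C.

22.3 °C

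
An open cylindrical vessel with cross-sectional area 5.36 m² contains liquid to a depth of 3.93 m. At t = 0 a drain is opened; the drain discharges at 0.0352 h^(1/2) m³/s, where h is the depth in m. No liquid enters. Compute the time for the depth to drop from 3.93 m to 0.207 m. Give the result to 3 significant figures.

465 s

With no inflow, A dh/dt = −0.0352 √h.
This is separable: 2 d(√h)/dt = −0.0352/A, so √h = √h₀ − (0.0352/(2A)) t.
t = 2A(√h₀ − √h)/0.0352 = 2·5.36·(√3.93 − √0.207)/0.0352
  = 10.720 × (1.9824 − 0.45497) / 0.0352 = 465.18 s.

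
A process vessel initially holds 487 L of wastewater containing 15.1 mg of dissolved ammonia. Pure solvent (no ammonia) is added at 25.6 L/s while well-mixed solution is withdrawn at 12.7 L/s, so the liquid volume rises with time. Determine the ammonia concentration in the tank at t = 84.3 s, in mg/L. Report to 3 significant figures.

0.00302 mg/L

Let m(t) be the amount of ammonia. Volume: V(t) = V₀ + (Q_in − Q_out) t = 487 + 12.900 t; V(84.3) = 1574.5 L.
Solute balance: dm/dt = 0 − Q_out C = −Q_out m/V(t).
Separate: dm/m = −Q_out dt/V(t) ⇒ ln(m/m₀) = −(Q_out/(Q_in−Q_out)) ln(V/V₀).
m = m₀ (V₀/V)^(Q_out/(Q_in−Q_out)) = 15.1 × (487/1574.5)^(0.98450) = 4.7563 mg.
C = m/V = 4.7563/1574.5 = 0.0030209 mg/L.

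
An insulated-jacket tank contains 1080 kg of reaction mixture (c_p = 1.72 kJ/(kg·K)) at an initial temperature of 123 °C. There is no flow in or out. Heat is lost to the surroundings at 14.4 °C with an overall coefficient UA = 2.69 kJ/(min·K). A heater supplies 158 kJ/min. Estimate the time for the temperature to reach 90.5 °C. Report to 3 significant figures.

728 min

M c_p dT/dt = −UA(T − T_amb) + Q̇.
τ = M c_p/UA = 690.56 min; T_ss = T_amb + Q̇/UA = 14.4 + 158/2.69 = 73.136 °C.
T(t) = T_ss + (T₀ − T_ss)e^(−t/τ); set T = 90.5:
t = −τ ln[(T − T_ss)/(T₀ − T_ss)] = −690.56 · ln(0.34823) = 728.47 min.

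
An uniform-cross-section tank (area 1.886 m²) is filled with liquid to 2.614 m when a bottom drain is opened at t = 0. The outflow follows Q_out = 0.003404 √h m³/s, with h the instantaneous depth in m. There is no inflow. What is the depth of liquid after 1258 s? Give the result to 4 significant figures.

Mass balance (ρ constant): A dh/dt = −0.003404 √h.
∫ h^(−1/2) dh = −(0.003404/A) ∫ dt, giving 2√h = 2√h₀ − (0.003404/A) t.
√h = √2.614 − 0.003404·1258/(2·1.886) = 1.61679 − 1.13527 = 0.481519.
h = 0.481519² = 0.231860 m.

0.2319 m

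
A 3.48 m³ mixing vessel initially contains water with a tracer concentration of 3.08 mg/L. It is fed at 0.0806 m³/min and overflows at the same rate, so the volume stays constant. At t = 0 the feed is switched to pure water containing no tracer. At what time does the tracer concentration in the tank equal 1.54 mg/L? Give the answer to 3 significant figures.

29.9 min

Species balance: V dC/dt = Q(C_in − C) ⇒ τ = V/Q = 43.176 min.
C(t) = C_in + (C₀ − C_in) e^(−t/τ). Set C = 1.54 and solve for t:
e^(−t/τ) = (C − C_in)/(C₀ − C_in) = (1.54 − 0)/(3.08 − 0) = 0.50000
t = −τ ln(…) = 43.176 × 0.69315 = 29.927 min.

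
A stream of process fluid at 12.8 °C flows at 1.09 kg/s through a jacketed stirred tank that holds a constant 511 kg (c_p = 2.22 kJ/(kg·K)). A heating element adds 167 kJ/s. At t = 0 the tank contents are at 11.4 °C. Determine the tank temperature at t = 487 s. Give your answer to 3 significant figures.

M c_p dT/dt = ṁ c_p (T_in − T) + Q̇.
Rearrange: dT/dt = (T_ss − T)/τ with τ = M/ṁ = 468.81 s and T_ss = T_in + Q̇/(ṁ c_p) = 81.814 °C.
Solution: T(t) = T_ss + (T₀ − T_ss) e^(−t/τ).
T(487) = 81.814 + (-70.414)·e^(−487/468.81) = 81.814 + (-70.414)·0.35388 = 56.896 °C.

56.9 °C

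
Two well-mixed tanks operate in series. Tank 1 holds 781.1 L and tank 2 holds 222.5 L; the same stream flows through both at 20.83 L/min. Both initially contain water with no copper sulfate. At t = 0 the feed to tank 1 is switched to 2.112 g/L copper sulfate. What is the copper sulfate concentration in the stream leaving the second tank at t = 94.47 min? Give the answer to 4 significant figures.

1.874 g/L

Each tank obeys Vᵢ dCᵢ/dt = Q(Cᵢ₋₁ − Cᵢ), so τᵢ = Vᵢ/Q.
τ₁ = 781.1/20.83 = 37.4988 min; τ₂ = 222.5/20.83 = 10.6817 min.
Solving the cascade with C₁(0)=C₂(0)=0 gives C₂(t) = C_in[1 − (τ₁ e^(−t/τ₁) − τ₂ e^(−t/τ₂))/(τ₁ − τ₂)].
At t = 94.47: e^(−t/τ₁) = 0.0805175, e^(−t/τ₂) = 0.000144232.
C₂ = 2.112·[1 − (37.4988·0.0805175 − 10.6817·0.000144232)/(26.8171)] = 2.112·0.887468 = 1.87433 g/L.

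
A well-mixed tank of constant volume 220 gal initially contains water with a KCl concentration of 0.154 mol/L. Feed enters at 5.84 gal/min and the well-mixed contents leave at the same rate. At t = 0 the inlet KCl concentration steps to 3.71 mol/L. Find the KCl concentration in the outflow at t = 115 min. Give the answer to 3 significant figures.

Unsteady species balance (constant V, well mixed): V dC/dt = Q(C_in − C).
Rewrite as dC/dt + C/τ = C_in/τ, τ = V/Q = 37.671 min.
Solution: C(t) = C_in + (C₀ − C_in) e^(−t/τ).
C(115) = 3.71 + (0.154 − 3.71)·e^(−115/37.671) = 3.71 + (-3.5560)·0.047230 = 3.5421 mol/L.

3.54 mol/L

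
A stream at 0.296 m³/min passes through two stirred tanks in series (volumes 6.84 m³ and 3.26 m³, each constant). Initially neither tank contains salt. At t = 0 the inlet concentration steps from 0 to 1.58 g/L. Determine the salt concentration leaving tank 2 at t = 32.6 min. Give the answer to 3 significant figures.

0.918 g/L

Species balance on tank i: dCᵢ/dt = (Cᵢ₋₁ − Cᵢ)/τᵢ with τᵢ = Vᵢ/Q.
τ₁ = 6.84/0.296 = 23.108 min; τ₂ = 3.26/0.296 = 11.014 min.
Solving the cascade with C₁(0)=C₂(0)=0 gives C₂(t) = C_in[1 − (τ₁ e^(−t/τ₁) − τ₂ e^(−t/τ₂))/(τ₁ − τ₂)].
At t = 32.6: e^(−t/τ₁) = 0.24396, e^(−t/τ₂) = 0.051819.
C₂ = 1.58·[1 − (23.108·0.24396 − 11.014·0.051819)/(12.095)] = 1.58·0.58108 = 0.91810 g/L.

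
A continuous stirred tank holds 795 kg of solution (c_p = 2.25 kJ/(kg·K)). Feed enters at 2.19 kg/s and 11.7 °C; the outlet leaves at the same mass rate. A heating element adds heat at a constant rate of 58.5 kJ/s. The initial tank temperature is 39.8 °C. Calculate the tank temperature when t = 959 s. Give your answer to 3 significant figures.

24.7 °C

M c_p dT/dt = ṁ c_p (T_in − T) + Q̇.
Rearrange: dT/dt = (T_ss − T)/τ with τ = M/ṁ = 363.01 s and T_ss = T_in + Q̇/(ṁ c_p) = 23.572 °C.
This is linear first-order; T(t) = T_ss + (T₀ − T_ss) e^(−t/τ).
T(959) = 23.572 + (16.228)·e^(−959/363.01) = 23.572 + (16.228)·0.071235 = 24.728 °C.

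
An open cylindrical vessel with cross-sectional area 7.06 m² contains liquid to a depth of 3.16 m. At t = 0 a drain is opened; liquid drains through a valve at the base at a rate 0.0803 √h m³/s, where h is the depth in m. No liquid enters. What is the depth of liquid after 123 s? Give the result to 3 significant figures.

With no inflow, A dh/dt = −0.0803 √h.
Separate and integrate: 2(√h − √h₀) = −(0.0803/A) t.
√h = √3.16 − 0.0803·123/(2·7.06) = 1.7776 − 0.69950 = 1.0781.
h = 1.0781² = 1.1624 m.

1.16 m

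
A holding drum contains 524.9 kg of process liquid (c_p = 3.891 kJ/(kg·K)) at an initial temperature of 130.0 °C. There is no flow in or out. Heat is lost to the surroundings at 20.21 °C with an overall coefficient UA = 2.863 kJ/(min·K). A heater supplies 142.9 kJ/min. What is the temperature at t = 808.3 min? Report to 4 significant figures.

89.41 °C

Lumped-capacitance energy balance: M c_p dT/dt = UA(T_amb − T) + Q̇.
dT/dt = (T_ss − T)/τ with T_ss = T_amb + Q̇/UA = 20.21 + 142.9/2.863 = 70.1227 °C, τ = M c_p/UA = 524.9·3.891/2.863 = 713.373 min.
T approaches T_ss exponentially: T(t) = T_ss + (T₀ − T_ss) e^(−t/τ).
T(808.3) = 70.1227 + (59.8773)·0.322044 = 89.4058 °C.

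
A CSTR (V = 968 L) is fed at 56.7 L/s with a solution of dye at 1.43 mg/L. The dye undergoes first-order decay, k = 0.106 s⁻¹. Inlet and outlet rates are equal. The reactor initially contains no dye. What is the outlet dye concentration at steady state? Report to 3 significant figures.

0.509 mg/L

Species balance: V dC/dt = Q C_in − Q C − k V C.
Steady state (dC/dt = 0): C_ss = Q C_in/(Q + kV) = C_in/(1 + kV/Q).
C_ss = 56.7·1.43/(56.7 + 0.106·968) = 81.081/159.31 = 0.50896 mg/L.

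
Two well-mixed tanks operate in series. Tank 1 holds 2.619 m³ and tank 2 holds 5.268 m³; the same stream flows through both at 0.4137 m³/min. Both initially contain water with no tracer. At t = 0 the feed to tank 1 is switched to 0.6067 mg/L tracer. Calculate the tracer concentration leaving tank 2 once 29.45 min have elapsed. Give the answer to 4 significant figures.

0.4930 mg/L

Species balance on tank i: dCᵢ/dt = (Cᵢ₋₁ − Cᵢ)/τᵢ with τᵢ = Vᵢ/Q.
τ₁ = 2.619/0.4137 = 6.33067 min; τ₂ = 5.268/0.4137 = 12.7339 min.
Solving the cascade with C₁(0)=C₂(0)=0 gives C₂(t) = C_in[1 − (τ₁ e^(−t/τ₁) − τ₂ e^(−t/τ₂))/(τ₁ − τ₂)].
At t = 29.45: e^(−t/τ₁) = 0.00954295, e^(−t/τ₂) = 0.0989906.
C₂ = 0.6067·[1 − (6.33067·0.00954295 − 12.7339·0.0989906)/(-6.40319)] = 0.6067·0.812575 = 0.492989 mg/L.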